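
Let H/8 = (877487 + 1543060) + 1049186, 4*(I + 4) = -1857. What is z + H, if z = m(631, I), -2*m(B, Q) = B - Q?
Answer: 222058515/8 ≈ 2.7757e+7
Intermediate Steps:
I = -1873/4 (I = -4 + (¼)*(-1857) = -4 - 1857/4 = -1873/4 ≈ -468.25)
m(B, Q) = Q/2 - B/2 (m(B, Q) = -(B - Q)/2 = Q/2 - B/2)
H = 27757864 (H = 8*((877487 + 1543060) + 1049186) = 8*(2420547 + 1049186) = 8*3469733 = 27757864)
z = -4397/8 (z = (½)*(-1873/4) - ½*631 = -1873/8 - 631/2 = -4397/8 ≈ -549.63)
z + H = -4397/8 + 27757864 = 222058515/8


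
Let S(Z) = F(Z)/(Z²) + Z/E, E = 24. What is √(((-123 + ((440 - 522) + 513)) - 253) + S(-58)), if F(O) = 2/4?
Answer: √6368070/348 ≈ 7.2514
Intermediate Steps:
F(O) = ½ (F(O) = 2*(¼) = ½)
S(Z) = 1/(2*Z²) + Z/24 (S(Z) = 1/(2*(Z²)) + Z/24 = 1/(2*Z²) + Z*(1/24) = 1/(2*Z²) + Z/24)
√(((-123 + ((440 - 522) + 513)) - 253) + S(-58)) = √(((-123 + ((440 - 522) + 513)) - 253) + (1/24)*(12 + (-58)³)/(-58)²) = √(((-123 + (-82 + 513)) - 253) + (1/24)*(1/3364)*(12 - 195112)) = √(((-123 + 431) - 253) + (1/24)*(1/3364)*(-195100)) = √((308 - 253) - 48775/20184) = √(55 - 48775/20184) = √(1061345/20184) = √6368070/348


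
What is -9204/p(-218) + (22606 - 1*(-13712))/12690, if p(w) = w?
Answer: 10393007/230535 ≈ 45.082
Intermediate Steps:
-9204/p(-218) + (22606 - 1*(-13712))/12690 = -9204/(-218) + (22606 - 1*(-13712))/12690 = -9204*(-1/218) + (22606 + 13712)*(1/12690) = 4602/109 + 36318*(1/12690) = 4602/109 + 6053/2115 = 10393007/230535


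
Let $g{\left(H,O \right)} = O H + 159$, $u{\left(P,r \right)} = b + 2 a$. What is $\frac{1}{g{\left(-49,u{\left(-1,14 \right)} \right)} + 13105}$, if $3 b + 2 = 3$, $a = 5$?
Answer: $\frac{3}{38273} \approx 7.8384 \cdot 10^{-5}$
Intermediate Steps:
$b = \frac{1}{3}$ ($b = - \frac{2}{3} + \frac{1}{3} \cdot 3 = - \frac{2}{3} + 1 = \frac{1}{3} \approx 0.33333$)
$u{\left(P,r \right)} = \frac{31}{3}$ ($u{\left(P,r \right)} = \frac{1}{3} + 2 \cdot 5 = \frac{1}{3} + 10 = \frac{31}{3}$)
$g{\left(H,O \right)} = 159 + H O$ ($g{\left(H,O \right)} = H O + 159 = 159 + H O$)
$\frac{1}{g{\left(-49,u{\left(-1,14 \right)} \right)} + 13105} = \frac{1}{\left(159 - \frac{1519}{3}\right) + 13105} = \frac{1}{- \frac{1042}{3} + 13105} = \frac{1}{\frac{38273}{3}} = \frac{3}{38273}$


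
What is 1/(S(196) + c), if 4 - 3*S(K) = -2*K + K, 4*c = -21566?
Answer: -6/31949 ≈ -0.00018780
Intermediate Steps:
c = -10783/2 (c = (¼)*(-21566) = -10783/2 ≈ -5391.5)
S(K) = 4/3 + K/3 (S(K) = 4/3 - (-2*K + K)/3 = 4/3 - (-1)*K/3 = 4/3 + K/3)
1/(S(196) + c) = 1/((4/3 + (⅓)*196) - 10783/2) = 1/((4/3 + 196/3) - 10783/2) = 1/(200/3 - 10783/2) = 1/(-31949/6) = -6/31949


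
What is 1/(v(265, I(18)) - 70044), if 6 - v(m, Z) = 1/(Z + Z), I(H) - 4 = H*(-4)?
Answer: -136/9525167 ≈ -1.4278e-5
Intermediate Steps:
I(H) = 4 - 4*H (I(H) = 4 + H*(-4) = 4 - 4*H)
v(m, Z) = 6 - 1/(2*Z) (v(m, Z) = 6 - 1/(Z + Z) = 6 - 1/(2*Z))
1/(v(265, I(18)) - 70044) = 1/((6 - 1/(2*(4 - 4*18))) - 70044) = 1/((6 - 1/(2*(4 - 72))) - 70044) = 1/((6 - ½/(-68)) - 70044) = 1/((6 - ½*(-1/68)) - 70044) = 1/((6 + 1/136) - 70044) = 1/(817/136 - 70044) = 1/(-9525167/136) = -136/9525167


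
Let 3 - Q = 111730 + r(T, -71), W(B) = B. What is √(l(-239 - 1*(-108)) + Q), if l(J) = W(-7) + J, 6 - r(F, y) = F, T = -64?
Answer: I*√111935 ≈ 334.57*I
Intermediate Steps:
r(F, y) = 6 - F
Q = -111797 (Q = 3 - (111730 + (6 - 1*(-64))) = 3 - (111730 + (6 + 64)) = 3 - (111730 + 70) = 3 - 1*111800 = 3 - 111800 = -111797)
l(J) = -7 + J
√(l(-239 - 1*(-108)) + Q) = √((-7 + (-239 - 1*(-108))) - 111797) = √((-7 + (-239 + 108)) - 111797) = √((-7 - 131) - 111797) = √(-138 - 111797) = √(-111935) = I*√111935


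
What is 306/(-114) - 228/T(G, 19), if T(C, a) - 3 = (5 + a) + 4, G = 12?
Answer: -5913/589 ≈ -10.039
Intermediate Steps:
T(C, a) = 12 + a (T(C, a) = 3 + ((5 + a) + 4) = 3 + (9 + a) = 12 + a)
306/(-114) - 228/T(G, 19) = 306/(-114) - 228/(12 + 19) = 306*(-1/114) - 228/31 = -51/19 - 228*1/31 = -51/19 - 228/31 = -5913/589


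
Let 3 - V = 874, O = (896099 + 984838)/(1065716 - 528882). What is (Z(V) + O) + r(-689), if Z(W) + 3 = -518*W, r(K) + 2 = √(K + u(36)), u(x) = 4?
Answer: 242206887219/536834 + I*√685 ≈ 4.5118e+5 + 26.173*I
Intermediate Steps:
O = 1880937/536834 ≈ 3.5038
r(K) = -2 + √(4 + K) (r(K) = -2 + √(K + 4) = -2 + √(4 + K))
V = -871 (V = 3 - 1*874 = 3 - 874 = -871)
Z(W) = -3 - 518*W
(Z(V) + O) + r(-689) = ((-3 - 518*(-871)) + 1880937/536834) + (-2 + √(4 - 689)) = ((-3 + 451178) + 1880937/536834) + (-2 + √(-685)) = (451175 + 1880937/536834) + (-2 + I*√685) = 242207960887/536834 + (-2 + I*√685) = 242206887219/536834 + I*√685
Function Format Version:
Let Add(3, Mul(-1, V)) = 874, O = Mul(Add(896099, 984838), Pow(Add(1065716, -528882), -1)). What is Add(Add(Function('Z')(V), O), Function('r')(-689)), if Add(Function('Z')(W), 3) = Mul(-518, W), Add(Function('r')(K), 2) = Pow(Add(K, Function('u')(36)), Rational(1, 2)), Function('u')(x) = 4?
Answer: Add(Rational(242206887219, 536834), Mul(I, Pow(685, Rational(1, 2)))) ≈ Add(4.5118e+5, Mul(26.173, I))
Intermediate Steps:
O = Rational(1880937, 536834) (O = Mul(1880937, Pow(536834, -1)) = Mul(1880937, Rational(1, 536834)) = Rational(1880937, 536834) ≈ 3.5038)
Function('r')(K) = Add(-2, Pow(Add(4, K), Rational(1, 2))) (Function('r')(K) = Add(-2, Pow(Add(K, 4), Rational(1, 2))) = Add(-2, Pow(Add(4, K), Rational(1, 2))))
V = -871 (V = Add(3, Mul(-1, 874)) = Add(3, -874) = -871)
Function('Z')(W) = Add(-3, Mul(-518, W))
Add(Add(Function('Z')(V), O), Function('r')(-689)) = Add(Add(Add(-3, Mul(-518, -871)), Rational(1880937, 536834)), Add(-2, Pow(Add(4, -689), Rational(1, 2)))) = Add(Add(Add(-3, 451178), Rational(1880937, 536834)), Add(-2, Pow(-685, Rational(1, 2)))) = Add(Add(451175, Rational(1880937, 536834)), Add(-2, Mul(I, Pow(685, Rational(1, 2))))) = Add(Rational(242207960887, 536834), Add(-2, Mul(I, Pow(685, Rational(1, 2))))) = Add(Rational(242206887219, 536834), Mul(I, Pow(685, Rational(1, 2))))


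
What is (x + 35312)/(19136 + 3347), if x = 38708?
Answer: 74020/22483 ≈ 3.2923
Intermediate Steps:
(x + 35312)/(19136 + 3347) = (38708 + 35312)/(19136 + 3347) = 74020/22483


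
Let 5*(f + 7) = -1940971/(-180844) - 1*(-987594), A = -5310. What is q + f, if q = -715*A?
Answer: 3611602923767/904220 ≈ 3.9942e+6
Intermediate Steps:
q = 3796650 (q = -715*(-5310) = 3796650)
f = 178596060767/904220 (f = -7 + (-1940971/(-180844) - 1*(-987594))/5 = -7 + (-1940971*(-1/180844) + 987594)/5 = -7 + (1940971/180844 + 987594)/5 = -7 + (⅕)*(178602390307/180844) = -7 + 178602390307/904220 = 178596060767/904220 ≈ 1.9751e+5)
q + f = 3796650 + 178596060767/904220 = 3611602923767/904220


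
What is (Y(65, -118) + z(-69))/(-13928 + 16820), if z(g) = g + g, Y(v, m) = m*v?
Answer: -1952/723 ≈ -2.6999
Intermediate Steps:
z(g) = 2*g
(Y(65, -118) + z(-69))/(-13928 + 16820) = (-118*65 + 2*(-69))/(-13928 + 16820) = (-7670 - 138)/2892 = -7808*1/2892 = -1952/723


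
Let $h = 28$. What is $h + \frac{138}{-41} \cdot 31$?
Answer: $- \frac{3130}{41} \approx -76.341$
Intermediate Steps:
$h + \frac{138}{-41} \cdot 31 = 28 + \frac{138}{-41} \cdot 31 = 28 + 138 \left(- \frac{1}{41}\right) 31 = 28 - \frac{4278}{41} = - \frac{3130}{41}$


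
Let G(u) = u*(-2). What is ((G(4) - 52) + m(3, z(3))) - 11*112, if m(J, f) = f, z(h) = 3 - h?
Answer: -1292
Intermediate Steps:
G(u) = -2*u
((G(4) - 52) + m(3, z(3))) - 11*112 = ((-2*4 - 52) + (3 - 1*3)) - 11*112 = ((-8 - 52) + (3 - 3)) - 1232 = (-60 + 0) - 1232 = -60 - 1232 = -1292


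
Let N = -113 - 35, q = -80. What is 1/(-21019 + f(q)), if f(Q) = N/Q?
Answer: -20/420343 ≈ -4.7580e-5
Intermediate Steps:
N = -148
f(Q) = -148/Q
1/(-21019 + f(q)) = 1/(-21019 - 148/(-80)) = 1/(-21019 - 148*(-1/80)) = 1/(-21019 + 37/20) = 1/(-420343/20) = -20/420343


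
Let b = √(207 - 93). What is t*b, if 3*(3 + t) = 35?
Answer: 26*√114/3 ≈ 92.535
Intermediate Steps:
t = 26/3 (t = -3 + (⅓)*35 = -3 + 35/3 = 26/3 ≈ 8.6667)
b = √114 ≈ 10.677
t*b = 26*√114/3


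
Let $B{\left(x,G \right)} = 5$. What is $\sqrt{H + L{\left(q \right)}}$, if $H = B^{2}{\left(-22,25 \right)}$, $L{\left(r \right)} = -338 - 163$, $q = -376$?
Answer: $2 i \sqrt{119} \approx 21.817 i$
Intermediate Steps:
$L{\left(r \right)} = -501$
$H = 25$ ($H = 5^{2} = 25$)
$\sqrt{H + L{\left(q \right)}} = \sqrt{25 - 501} = \sqrt{-476} = 2 i \sqrt{119}$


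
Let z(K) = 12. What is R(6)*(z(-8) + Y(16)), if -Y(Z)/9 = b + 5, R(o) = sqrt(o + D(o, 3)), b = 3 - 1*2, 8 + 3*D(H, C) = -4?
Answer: -42*sqrt(2) ≈ -59.397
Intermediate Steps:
D(H, C) = -4 (D(H, C) = -8/3 + (1/3)*(-4) = -8/3 - 4/3 = -4)
b = 1 (b = 3 - 2 = 1)
R(o) = sqrt(-4 + o) (R(o) = sqrt(o - 4) = sqrt(-4 + o))
Y(Z) = -54 (Y(Z) = -9*(1 + 5) = -9*6 = -54)
R(6)*(z(-8) + Y(16)) = sqrt(-4 + 6)*(12 - 54) = sqrt(2)*(-42) = -42*sqrt(2)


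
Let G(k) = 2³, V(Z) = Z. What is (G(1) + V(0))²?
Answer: 64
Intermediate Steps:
G(k) = 8
(G(1) + V(0))² = (8 + 0)² = 8² = 64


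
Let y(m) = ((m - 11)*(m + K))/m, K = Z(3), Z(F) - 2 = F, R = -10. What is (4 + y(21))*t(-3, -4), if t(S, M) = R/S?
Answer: 3440/63 ≈ 54.603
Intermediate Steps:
Z(F) = 2 + F
t(S, M) = -10/S
K = 5 (K = 2 + 3 = 5)
y(m) = (-11 + m)*(5 + m)/m (y(m) = ((m - 11)*(m + 5))/m = ((-11 + m)*(5 + m))/m = (-11 + m)*(5 + m)/m)
(4 + y(21))*t(-3, -4) = (4 + (-6 + 21 - 55/21))*(-10/(-3)) = (4 + (-6 + 21 - 55*1/21))*(-10*(-1/3)) = (4 + (-6 + 21 - 55/21))*(10/3) = (4 + 260/21)*(10/3) = (344/21)*(10/3) = 3440/63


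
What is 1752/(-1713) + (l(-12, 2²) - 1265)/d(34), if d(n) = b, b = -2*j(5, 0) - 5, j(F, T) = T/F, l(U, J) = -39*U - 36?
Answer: 472723/2855 ≈ 165.58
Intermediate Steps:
l(U, J) = -36 - 39*U
b = -5 (b = -0/5 - 5 = -2*0 - 5 = 0 - 5 = -5)
d(n) = -5
1752/(-1713) + (l(-12, 2²) - 1265)/d(34) = 1752/(-1713) + ((-36 - 39*(-12)) - 1265)/(-5) = 1752*(-1/1713) + ((-36 + 468) - 1265)*(-⅕) = -584/571 + (432 - 1265)*(-⅕) = -584/571 - 833*(-⅕) = -584/571 + 833/5 = 472723/2855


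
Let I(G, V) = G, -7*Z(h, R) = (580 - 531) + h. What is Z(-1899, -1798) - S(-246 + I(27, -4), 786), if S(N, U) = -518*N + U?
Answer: -797746/7 ≈ -1.1396e+5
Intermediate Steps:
Z(h, R) = -7 - h/7 (Z(h, R) = -((580 - 531) + h)/7 = -(49 + h)/7 = -7 - h/7)
S(N, U) = U - 518*N
Z(-1899, -1798) - S(-246 + I(27, -4), 786) = (-7 - ⅐*(-1899)) - (786 - 518*(-246 + 27)) = (-7 + 1899/7) - (786 - 518*(-219)) = 1850/7 - (786 + 113442) = 1850/7 - 1*114228 = 1850/7 - 114228 = -797746/7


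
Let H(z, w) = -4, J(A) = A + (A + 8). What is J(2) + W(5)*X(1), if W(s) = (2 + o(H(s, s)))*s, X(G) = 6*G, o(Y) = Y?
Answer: -48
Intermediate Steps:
J(A) = 8 + 2*A (J(A) = A + (8 + A) = 8 + 2*A)
W(s) = -2*s (W(s) = (2 - 4)*s = -2*s)
J(2) + W(5)*X(1) = (8 + 2*2) + (-2*5)*(6*1) = (8 + 4) - 10*6 = 12 - 60 = -48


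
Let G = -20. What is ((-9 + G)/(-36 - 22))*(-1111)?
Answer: -1111/2 ≈ -555.50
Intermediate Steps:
((-9 + G)/(-36 - 22))*(-1111) = ((-9 - 20)/(-36 - 22))*(-1111) = -29/(-58)*(-1111) = -29*(-1/58)*(-1111) = (1/2)*(-1111) = -1111/2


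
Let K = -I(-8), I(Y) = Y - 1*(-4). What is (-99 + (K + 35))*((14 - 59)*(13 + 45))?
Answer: 156600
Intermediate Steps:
I(Y) = 4 + Y (I(Y) = Y + 4 = 4 + Y)
K = 4 (K = -(4 - 8) = -1*(-4) = 4)
(-99 + (K + 35))*((14 - 59)*(13 + 45)) = (-99 + (4 + 35))*((14 - 59)*(13 + 45)) = (-99 + 39)*(-45*58) = -60*(-2610) = 156600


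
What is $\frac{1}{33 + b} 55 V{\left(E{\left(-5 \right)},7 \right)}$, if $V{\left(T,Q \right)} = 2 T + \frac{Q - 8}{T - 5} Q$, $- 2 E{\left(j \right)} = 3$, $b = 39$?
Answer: $- \frac{1375}{936} \approx -1.469$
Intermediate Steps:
$E{\left(j \right)} = - \frac{3}{2}$ ($E{\left(j \right)} = \left(- \frac{1}{2}\right) 3 = - \frac{3}{2}$)
$V{\left(T,Q \right)} = 2 T + \frac{Q \left(-8 + Q\right)}{-5 + T}$ ($V{\left(T,Q \right)} = 2 T + \frac{-8 + Q}{-5 + T} Q = 2 T + \frac{Q \left(-8 + Q\right)}{-5 + T}$)
$\frac{1}{33 + b} 55 V{\left(E{\left(-5 \right)},7 \right)} = \frac{1}{33 + 39} \cdot 55 \frac{7^{2} - -15 - 56 + 2 \left(- \frac{3}{2}\right)^{2}}{-5 - \frac{3}{2}} = \frac{1}{72} \cdot 55 \frac{49 + 15 - 56 + 2 \cdot \frac{9}{4}}{- \frac{13}{2}} = \frac{1}{72} \cdot 55 \left(- \frac{2 \left(49 + 15 - 56 + \frac{9}{2}\right)}{13}\right) = \frac{55 \left(\left(- \frac{2}{13}\right) \frac{25}{2}\right)}{72} = \frac{55}{72} \left(- \frac{25}{13}\right) = - \frac{1375}{936}$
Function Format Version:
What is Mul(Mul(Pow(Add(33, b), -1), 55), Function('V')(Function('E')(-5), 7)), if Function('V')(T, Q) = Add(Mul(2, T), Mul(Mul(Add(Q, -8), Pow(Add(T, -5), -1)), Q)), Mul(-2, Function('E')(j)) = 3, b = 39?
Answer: Rational(-1375, 936) ≈ -1.4690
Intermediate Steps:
Function('E')(j) = Rational(-3, 2) (Function('E')(j) = Mul(Rational(-1, 2), 3) = Rational(-3, 2))
Function('V')(T, Q) = Add(Mul(2, T), Mul(Q, Pow(Add(-5, T), -1), Add(-8, Q))) (Function('V')(T, Q) = Add(Mul(2, T), Mul(Mul(Add(-8, Q), Pow(Add(-5, T), -1)), Q)) = Add(Mul(2, T), Mul(Mul(Pow(Add(-5, T), -1), Add(-8, Q)), Q)) = Add(Mul(2, T), Mul(Q, Pow(Add(-5, T), -1), Add(-8, Q))))
Mul(Mul(Pow(Add(33, b), -1), 55), Function('V')(Function('E')(-5), 7)) = Mul(Mul(Pow(Add(33, 39), -1), 55), Mul(Pow(Add(-5, Rational(-3, 2)), -1), Add(Pow(7, 2), Mul(-10, Rational(-3, 2)), Mul(-8, 7), Mul(2, Pow(Rational(-3, 2), 2))))) = Mul(Mul(Pow(72, -1), 55), Mul(Pow(Rational(-13, 2), -1), Add(49, 15, -56, Mul(2, Rational(9, 4))))) = Mul(Mul(Rational(1, 72), 55), Mul(Rational(-2, 13), Add(49, 15, -56, Rational(9, 2)))) = Mul(Rational(55, 72), Mul(Rational(-2, 13), Rational(25, 2))) = Mul(Rational(55, 72), Rational(-25, 13)) = Rational(-1375, 936)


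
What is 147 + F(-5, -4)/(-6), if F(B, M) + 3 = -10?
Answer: 895/6 ≈ 149.17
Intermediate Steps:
F(B, M) = -13 (F(B, M) = -3 - 10 = -13)
147 + F(-5, -4)/(-6) = 147 - 13/(-6) = 147 - 13*(-⅙) = 147 + 13/6 = 895/6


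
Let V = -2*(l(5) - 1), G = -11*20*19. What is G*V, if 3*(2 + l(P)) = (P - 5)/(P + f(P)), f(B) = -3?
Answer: -25080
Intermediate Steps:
G = -4180 (G = -220*19 = -4180)
l(P) = -2 + (-5 + P)/(3*(-3 + P)) (l(P) = -2 + ((P - 5)/(P - 3))/3 = -2 + ((-5 + P)/(-3 + P))/3 = -2 + (-5 + P)/(3*(-3 + P)))
V = 6 (V = -2*((13 - 5*5)/(3*(-3 + 5)) - 1) = -2*((1/3)*(13 - 25)/2 - 1) = -2*((1/3)*(1/2)*(-12) - 1) = -2*(-2 - 1) = -2*(-3) = 6)
G*V = -4180*6 = -25080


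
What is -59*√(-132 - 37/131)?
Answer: -59*I*√2270099/131 ≈ -678.58*I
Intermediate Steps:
-59*√(-132 - 37/131) = -59*I*√2270099/131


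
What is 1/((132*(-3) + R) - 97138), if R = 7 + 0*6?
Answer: -1/97527 ≈ -1.0254e-5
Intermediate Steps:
R = 7 (R = 7 + 0 = 7)
1/((132*(-3) + R) - 97138) = 1/((132*(-3) + 7) - 97138) = 1/((-396 + 7) - 97138) = 1/(-389 - 97138) = 1/(-97527) = -1/97527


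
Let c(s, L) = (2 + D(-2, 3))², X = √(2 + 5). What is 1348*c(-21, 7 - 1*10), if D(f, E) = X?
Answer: 14828 + 5392*√7 ≈ 29094.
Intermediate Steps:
X = √7 ≈ 2.6458
D(f, E) = √7
c(s, L) = (2 + √7)²
1348*c(-21, 7 - 1*10) = 1348*(2 + √7)²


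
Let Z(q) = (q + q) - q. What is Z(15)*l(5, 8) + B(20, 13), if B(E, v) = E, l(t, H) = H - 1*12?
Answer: -40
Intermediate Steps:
l(t, H) = -12 + H (l(t, H) = H - 12 = -12 + H)
Z(q) = q (Z(q) = 2*q - q = q)
Z(15)*l(5, 8) + B(20, 13) = 15*(-12 + 8) + 20 = 15*(-4) + 20 = -60 + 20 = -40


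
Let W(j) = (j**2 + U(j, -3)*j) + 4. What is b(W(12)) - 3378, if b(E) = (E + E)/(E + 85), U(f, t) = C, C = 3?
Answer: -908314/269 ≈ -3376.6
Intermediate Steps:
U(f, t) = 3
W(j) = 4 + j**2 + 3*j (W(j) = (j**2 + 3*j) + 4 = 4 + j**2 + 3*j)
b(E) = 2*E/(85 + E) (b(E) = (2*E)/(85 + E) = 2*E/(85 + E))
b(W(12)) - 3378 = 2*(4 + 12**2 + 3*12)/(85 + (4 + 12**2 + 3*12)) - 3378 = 2*(4 + 144 + 36)/(85 + (4 + 144 + 36)) - 3378 = 2*184/(85 + 184) - 3378 = 2*184/269 - 3378 = 2*184*(1/269) - 3378 = 368/269 - 3378 = -908314/269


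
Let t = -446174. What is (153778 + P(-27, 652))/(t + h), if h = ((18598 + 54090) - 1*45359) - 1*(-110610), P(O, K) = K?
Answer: -30886/61647 ≈ -0.50101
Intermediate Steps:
h = 137939 (h = (72688 - 45359) + 110610 = 27329 + 110610 = 137939)
(153778 + P(-27, 652))/(t + h) = (153778 + 652)/(-446174 + 137939) = 154430/(-308235) = 154430*(-1/308235) = -30886/61647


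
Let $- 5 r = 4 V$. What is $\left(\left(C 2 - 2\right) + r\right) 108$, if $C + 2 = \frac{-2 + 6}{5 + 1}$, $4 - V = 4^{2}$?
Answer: $\frac{2664}{5} \approx 532.8$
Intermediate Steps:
$V = -12$ ($V = 4 - 4^{2} = 4 - 16 = -12$)
$C = - \frac{4}{3}$ ($C = -2 + \frac{-2 + 6}{5 + 1} = -2 + \frac{4}{6} = -2 + 4 \cdot \frac{1}{6} = -2 + \frac{2}{3} = - \frac{4}{3} \approx -1.3333$)
$r = \frac{48}{5}$ ($r = - \frac{4 \left(-12\right)}{5} = \left(- \frac{1}{5}\right) \left(-48\right) = \frac{48}{5} \approx 9.6$)
$\left(\left(C 2 - 2\right) + r\right) 108 = \left(\left(\left(- \frac{4}{3}\right) 2 - 2\right) + \frac{48}{5}\right) 108 = \left(\left(- \frac{8}{3} - 2\right) + \frac{48}{5}\right) 108 = \left(- \frac{14}{3} + \frac{48}{5}\right) 108 = \frac{74}{15} \cdot 108 = \frac{2664}{5}$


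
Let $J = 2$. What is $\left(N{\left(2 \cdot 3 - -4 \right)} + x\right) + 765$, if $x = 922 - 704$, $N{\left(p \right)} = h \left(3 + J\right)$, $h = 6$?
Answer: $1013$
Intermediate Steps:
$N{\left(p \right)} = 30$ ($N{\left(p \right)} = 6 \left(3 + 2\right) = 6 \cdot 5 = 30$)
$x = 218$
$\left(N{\left(2 \cdot 3 - -4 \right)} + x\right) + 765 = \left(30 + 218\right) + 765 = 248 + 765 = 1013$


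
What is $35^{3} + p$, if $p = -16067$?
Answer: $26808$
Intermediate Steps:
$35^{3} + p = 35^{3} - 16067 = 42875 - 16067 = 26808$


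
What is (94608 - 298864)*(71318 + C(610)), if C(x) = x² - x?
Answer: -90446190848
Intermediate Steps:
(94608 - 298864)*(71318 + C(610)) = (94608 - 298864)*(71318 + 610*(-1 + 610)) = -204256*(71318 + 610*609) = -204256*(71318 + 371490) = -204256*442808 = -90446190848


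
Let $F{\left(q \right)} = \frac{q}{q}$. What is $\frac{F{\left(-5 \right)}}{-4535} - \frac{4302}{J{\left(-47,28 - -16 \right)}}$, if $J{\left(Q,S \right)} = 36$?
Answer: $- \frac{1083867}{9070} \approx -119.5$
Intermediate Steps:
$F{\left(q \right)} = 1$
$\frac{F{\left(-5 \right)}}{-4535} - \frac{4302}{J{\left(-47,28 - -16 \right)}} = 1 \frac{1}{-4535} - \frac{4302}{36} = 1 \left(- \frac{1}{4535}\right) - \frac{239}{2} = - \frac{1}{4535} - \frac{239}{2} = - \frac{1083867}{9070}$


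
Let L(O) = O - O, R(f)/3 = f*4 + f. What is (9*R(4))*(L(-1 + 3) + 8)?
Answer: 4320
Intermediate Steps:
R(f) = 15*f (R(f) = 3*(f*4 + f) = 3*(4*f + f) = 3*(5*f) = 15*f)
L(O) = 0
(9*R(4))*(L(-1 + 3) + 8) = (9*(15*4))*(0 + 8) = (9*60)*8 = 540*8 = 4320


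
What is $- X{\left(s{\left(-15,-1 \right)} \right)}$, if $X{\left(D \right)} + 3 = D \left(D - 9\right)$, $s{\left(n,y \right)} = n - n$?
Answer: $3$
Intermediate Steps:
$s{\left(n,y \right)} = 0$
$X{\left(D \right)} = -3 + D \left(-9 + D\right)$ ($X{\left(D \right)} = -3 + D \left(D - 9\right) = -3 + D \left(-9 + D\right)$)
$- X{\left(s{\left(-15,-1 \right)} \right)} = - (-3 + 0^{2} - 0) = - (-3 + 0 + 0) = \left(-1\right) \left(-3\right) = 3$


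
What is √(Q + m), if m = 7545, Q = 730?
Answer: 5*√331 ≈ 90.967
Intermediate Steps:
√(Q + m) = √(730 + 7545) = √8275 = 5*√331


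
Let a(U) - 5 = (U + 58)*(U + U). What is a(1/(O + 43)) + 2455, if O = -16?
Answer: 1796474/729 ≈ 2464.3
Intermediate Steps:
a(U) = 5 + 2*U*(58 + U) (a(U) = 5 + (U + 58)*(U + U) = 5 + (58 + U)*(2*U) = 5 + 2*U*(58 + U))
a(1/(O + 43)) + 2455 = (5 + 2*(1/(-16 + 43))**2 + 116/(-16 + 43)) + 2455 = (5 + 2*(1/27)**2 + 116/27) + 2455 = (5 + 2*(1/27)**2 + 116*(1/27)) + 2455 = (5 + 2*(1/729) + 116/27) + 2455 = (5 + 2/729 + 116/27) + 2455 = 6779/729 + 2455 = 1796474/729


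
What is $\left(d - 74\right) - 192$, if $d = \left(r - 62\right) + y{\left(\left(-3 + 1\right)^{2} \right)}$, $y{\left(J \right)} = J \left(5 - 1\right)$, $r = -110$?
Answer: $-422$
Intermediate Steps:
$y{\left(J \right)} = 4 J$ ($y{\left(J \right)} = J 4 = 4 J$)
$d = -156$ ($d = \left(-110 - 62\right) + 4 \left(-3 + 1\right)^{2} = -172 + 4 \left(-2\right)^{2} = -172 + 4 \cdot 4 = -172 + 16 = -156$)
$\left(d - 74\right) - 192 = \left(-156 - 74\right) - 192 = -230 - 192 = -422$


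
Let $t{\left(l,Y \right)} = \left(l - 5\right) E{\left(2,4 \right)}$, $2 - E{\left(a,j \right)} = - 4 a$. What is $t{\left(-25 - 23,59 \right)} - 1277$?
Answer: $-1807$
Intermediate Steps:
$E{\left(a,j \right)} = 2 + 4 a$ ($E{\left(a,j \right)} = 2 - - 4 a = 2 + 4 a$)
$t{\left(l,Y \right)} = -50 + 10 l$ ($t{\left(l,Y \right)} = \left(l - 5\right) \left(2 + 4 \cdot 2\right) = \left(-5 + l\right) \left(2 + 8\right) = \left(-5 + l\right) 10 = -50 + 10 l$)
$t{\left(-25 - 23,59 \right)} - 1277 = \left(-50 + 10 \left(-25 - 23\right)\right) - 1277 = \left(-50 + 10 \left(-48\right)\right) - 1277 = \left(-50 - 480\right) - 1277 = -530 - 1277 = -1807$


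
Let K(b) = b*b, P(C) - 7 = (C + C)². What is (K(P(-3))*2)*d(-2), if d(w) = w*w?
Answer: 14792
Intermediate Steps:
P(C) = 7 + 4*C² (P(C) = 7 + (C + C)² = 7 + (2*C)² = 7 + 4*C²)
K(b) = b²
d(w) = w²
(K(P(-3))*2)*d(-2) = ((7 + 4*(-3)²)²*2)*(-2)² = ((7 + 4*9)²*2)*4 = ((7 + 36)²*2)*4 = (43²*2)*4 = (1849*2)*4 = 3698*4 = 14792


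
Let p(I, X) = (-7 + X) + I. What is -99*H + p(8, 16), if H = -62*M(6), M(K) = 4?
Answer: 24569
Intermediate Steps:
p(I, X) = -7 + I + X
H = -248 (H = -62*4 = -248)
-99*H + p(8, 16) = -99*(-248) + (-7 + 8 + 16) = 24552 + 17 = 24569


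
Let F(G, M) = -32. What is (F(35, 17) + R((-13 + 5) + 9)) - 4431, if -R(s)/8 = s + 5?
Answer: -4511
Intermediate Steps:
R(s) = -40 - 8*s (R(s) = -8*(s + 5) = -8*(5 + s) = -40 - 8*s)
(F(35, 17) + R((-13 + 5) + 9)) - 4431 = (-32 + (-40 - 8*((-13 + 5) + 9))) - 4431 = (-32 + (-40 - 8*(-8 + 9))) - 4431 = (-32 + (-40 - 8*1)) - 4431 = (-32 + (-40 - 8)) - 4431 = (-32 - 48) - 4431 = -80 - 4431 = -4511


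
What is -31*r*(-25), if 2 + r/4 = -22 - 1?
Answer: -77500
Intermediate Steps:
r = -100 (r = -8 + 4*(-22 - 1) = -8 + 4*(-23) = -8 - 92 = -100)
-31*r*(-25) = -31*(-100)*(-25) = 3100*(-25) = -77500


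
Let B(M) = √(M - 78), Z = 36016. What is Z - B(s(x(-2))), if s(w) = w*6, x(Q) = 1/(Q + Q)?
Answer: 36016 - I*√318/2 ≈ 36016.0 - 8.9163*I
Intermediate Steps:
x(Q) = 1/(2*Q)
s(w) = 6*w
B(M) = √(-78 + M)
Z - B(s(x(-2))) = 36016 - √(-78 + 6*((½)/(-2))) = 36016 - √(-78 + 6*((½)*(-½))) = 36016 - √(-78 + 6*(-¼)) = 36016 - √(-78 - 3/2) = 36016 - √(-159/2) = 36016 - I*√318/2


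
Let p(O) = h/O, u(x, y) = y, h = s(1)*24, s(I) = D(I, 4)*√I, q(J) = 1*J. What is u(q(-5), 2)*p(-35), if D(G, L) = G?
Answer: -48/35 ≈ -1.3714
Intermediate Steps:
q(J) = J
s(I) = I^(3/2) (s(I) = I*√I = I^(3/2))
h = 24 (h = 1^(3/2)*24 = 1*24 = 24)
p(O) = 24/O
u(q(-5), 2)*p(-35) = 2*(24/(-35)) = 2*(24*(-1/35)) = 2*(-24/35) = -48/35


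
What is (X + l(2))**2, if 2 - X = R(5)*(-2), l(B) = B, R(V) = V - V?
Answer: 16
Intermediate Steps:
R(V) = 0
X = 2 (X = 2 - 0*(-2) = 2 - 1*0 = 2 + 0 = 2)
(X + l(2))**2 = (2 + 2)**2 = 4**2 = 16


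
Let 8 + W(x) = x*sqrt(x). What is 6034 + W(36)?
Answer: 6242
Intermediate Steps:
W(x) = -8 + x**(3/2) (W(x) = -8 + x*sqrt(x) = -8 + x**(3/2))
6034 + W(36) = 6034 + (-8 + 36**(3/2)) = 6034 + (-8 + 216) = 6034 + 208 = 6242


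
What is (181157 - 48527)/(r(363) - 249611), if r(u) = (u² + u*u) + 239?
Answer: 22105/2361 ≈ 9.3626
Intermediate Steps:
r(u) = 239 + 2*u² (r(u) = (u² + u²) + 239 = 2*u² + 239 = 239 + 2*u²)
(181157 - 48527)/(r(363) - 249611) = (181157 - 48527)/((239 + 2*363²) - 249611) = 132630/((239 + 2*131769) - 249611) = 132630/((239 + 263538) - 249611) = 132630/(263777 - 249611) = 132630/14166 = 132630*(1/14166) = 22105/2361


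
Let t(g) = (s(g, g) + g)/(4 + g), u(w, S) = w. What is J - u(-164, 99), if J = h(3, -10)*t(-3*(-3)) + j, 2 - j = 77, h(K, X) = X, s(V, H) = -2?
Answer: 1087/13 ≈ 83.615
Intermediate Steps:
j = -75 (j = 2 - 1*77 = 2 - 77 = -75)
t(g) = (-2 + g)/(4 + g)
J = -1045/13 (J = -10*(-2 - 3*(-3))/(4 - 3*(-3)) - 75 = -10*(-2 + 9)/(4 + 9) - 75 = -10*7/13 - 75 = -70/13 - 75 = -1045/13 ≈ -80.385)
J - u(-164, 99) = -1045/13 - 1*(-164) = -1045/13 + 164 = 1087/13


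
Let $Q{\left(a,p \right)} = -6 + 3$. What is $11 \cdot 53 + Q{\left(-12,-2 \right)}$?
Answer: $580$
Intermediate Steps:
$Q{\left(a,p \right)} = -3$
$11 \cdot 53 + Q{\left(-12,-2 \right)} = 11 \cdot 53 - 3 = 583 - 3 = 580$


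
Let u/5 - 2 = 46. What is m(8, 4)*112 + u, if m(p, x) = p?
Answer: 1136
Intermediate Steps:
u = 240 (u = 10 + 5*46 = 10 + 230 = 240)
m(8, 4)*112 + u = 8*112 + 240 = 896 + 240 = 1136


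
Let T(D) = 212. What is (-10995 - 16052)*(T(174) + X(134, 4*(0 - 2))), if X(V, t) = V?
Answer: -9358262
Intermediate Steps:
(-10995 - 16052)*(T(174) + X(134, 4*(0 - 2))) = (-10995 - 16052)*(212 + 134) = -27047*346 = -9358262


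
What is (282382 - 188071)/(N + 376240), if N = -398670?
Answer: -94311/22430 ≈ -4.2047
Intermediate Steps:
(282382 - 188071)/(N + 376240) = (282382 - 188071)/(-398670 + 376240) = 94311/(-22430) = 94311*(-1/22430) = -94311/22430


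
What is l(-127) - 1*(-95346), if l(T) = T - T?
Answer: 95346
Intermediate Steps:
l(T) = 0
l(-127) - 1*(-95346) = 0 - 1*(-95346) = 0 + 95346 = 95346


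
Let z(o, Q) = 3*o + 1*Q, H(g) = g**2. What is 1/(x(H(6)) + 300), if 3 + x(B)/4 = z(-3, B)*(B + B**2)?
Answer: 1/144144 ≈ 6.9375e-6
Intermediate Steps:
z(o, Q) = Q + 3*o (z(o, Q) = 3*o + Q = Q + 3*o)
x(B) = -12 + 4*(-9 + B)*(B + B**2) (x(B) = -12 + 4*((B + 3*(-3))*(B + B**2)) = -12 + 4*((B - 9)*(B + B**2)) = -12 + 4*((-9 + B)*(B + B**2)) = -12 + 4*(-9 + B)*(B + B**2))
1/(x(H(6)) + 300) = 1/((-12 + 4*6**2*(-9 + 6**2) + 4*(6**2)**2*(-9 + 6**2)) + 300) = 1/((-12 + 4*36*(-9 + 36) + 4*36**2*(-9 + 36)) + 300) = 1/((-12 + 4*36*27 + 4*1296*27) + 300) = 1/((-12 + 3888 + 139968) + 300) = 1/(143844 + 300) = 1/144144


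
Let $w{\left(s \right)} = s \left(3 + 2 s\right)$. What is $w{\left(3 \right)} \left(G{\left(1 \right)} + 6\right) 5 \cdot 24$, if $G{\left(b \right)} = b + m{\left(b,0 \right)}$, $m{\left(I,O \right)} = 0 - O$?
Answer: $22680$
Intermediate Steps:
$m{\left(I,O \right)} = - O$
$G{\left(b \right)} = b$ ($G{\left(b \right)} = b - 0 = b + 0 = b$)
$w{\left(3 \right)} \left(G{\left(1 \right)} + 6\right) 5 \cdot 24 = 3 \left(3 + 2 \cdot 3\right) \left(1 + 6\right) 5 \cdot 24 = 3 \left(3 + 6\right) 7 \cdot 5 \cdot 24 = 3 \cdot 9 \cdot 35 \cdot 24 = 27 \cdot 35 \cdot 24 = 945 \cdot 24 = 22680$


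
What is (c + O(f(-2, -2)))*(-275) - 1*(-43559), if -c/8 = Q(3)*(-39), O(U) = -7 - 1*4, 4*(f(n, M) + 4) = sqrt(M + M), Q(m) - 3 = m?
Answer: -468216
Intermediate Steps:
Q(m) = 3 + m
f(n, M) = -4 + sqrt(2)*sqrt(M)/4 (f(n, M) = -4 + sqrt(M + M)/4 = -4 + sqrt(2*M)/4 = -4 + (sqrt(2)*sqrt(M))/4 = -4 + sqrt(2)*sqrt(M)/4)
O(U) = -11 (O(U) = -7 - 4 = -11)
c = 1872 (c = -8*(3 + 3)*(-39) = -48*(-39) = -8*(-234) = 1872)
(c + O(f(-2, -2)))*(-275) - 1*(-43559) = (1872 - 11)*(-275) - 1*(-43559) = 1861*(-275) + 43559 = -511775 + 43559 = -468216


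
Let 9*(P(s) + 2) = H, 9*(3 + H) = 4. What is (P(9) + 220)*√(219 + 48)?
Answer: 17635*√267/81 ≈ 3557.5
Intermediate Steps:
H = -23/9 (H = -3 + (⅑)*4 = -3 + 4/9 = -23/9 ≈ -2.5556)
P(s) = -185/81 (P(s) = -2 + (⅑)*(-23/9) = -2 - 23/81 = -185/81)
(P(9) + 220)*√(219 + 48) = (-185/81 + 220)*√(219 + 48) = 17635*√267/81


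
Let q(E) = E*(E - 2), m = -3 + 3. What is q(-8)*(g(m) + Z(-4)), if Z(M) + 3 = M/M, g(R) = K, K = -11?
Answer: -1040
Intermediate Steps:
m = 0
q(E) = E*(-2 + E)
g(R) = -11
Z(M) = -2 (Z(M) = -3 + M/M = -3 + 1 = -2)
q(-8)*(g(m) + Z(-4)) = (-8*(-2 - 8))*(-11 - 2) = -8*(-10)*(-13) = 80*(-13) = -1040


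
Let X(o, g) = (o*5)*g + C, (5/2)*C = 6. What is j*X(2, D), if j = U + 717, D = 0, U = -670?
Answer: 564/5 ≈ 112.80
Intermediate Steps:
C = 12/5 (C = (⅖)*6 = 12/5 ≈ 2.4000)
X(o, g) = 12/5 + 5*g*o (X(o, g) = (o*5)*g + 12/5 = (5*o)*g + 12/5 = 5*g*o + 12/5 = 12/5 + 5*g*o)
j = 47 (j = -670 + 717 = 47)
j*X(2, D) = 47*(12/5 + 5*0*2) = 47*(12/5 + 0) = 47*(12/5) = 564/5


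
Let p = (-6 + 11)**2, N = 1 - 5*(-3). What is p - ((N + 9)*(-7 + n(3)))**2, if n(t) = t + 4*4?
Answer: -89975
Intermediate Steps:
n(t) = 16 + t (n(t) = t + 16 = 16 + t)
N = 16 (N = 1 + 15 = 16)
p = 25 (p = 5**2 = 25)
p - ((N + 9)*(-7 + n(3)))**2 = 25 - ((16 + 9)*(-7 + (16 + 3)))**2 = 25 - (25*(-7 + 19))**2 = 25 - (25*12)**2 = 25 - 1*300**2 = 25 - 1*90000 = 25 - 90000 = -89975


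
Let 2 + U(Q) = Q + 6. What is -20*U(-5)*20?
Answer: 400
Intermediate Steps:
U(Q) = 4 + Q (U(Q) = -2 + (Q + 6) = -2 + (6 + Q) = 4 + Q)
-20*U(-5)*20 = -20*(4 - 5)*20 = -20*(-1)*20 = 20*20 = 400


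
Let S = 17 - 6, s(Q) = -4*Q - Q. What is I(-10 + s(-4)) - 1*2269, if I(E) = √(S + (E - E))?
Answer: -2269 + √11 ≈ -2265.7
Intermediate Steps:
s(Q) = -5*Q
S = 11
I(E) = √11 (I(E) = √(11 + (E - E)) = √(11 + 0) = √11)
I(-10 + s(-4)) - 1*2269 = √11 - 1*2269 = √11 - 2269 = -2269 + √11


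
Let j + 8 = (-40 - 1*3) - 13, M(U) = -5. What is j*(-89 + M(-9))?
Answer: 6016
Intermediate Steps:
j = -64 (j = -8 + ((-40 - 1*3) - 13) = -8 + ((-40 - 3) - 13) = -8 + (-43 - 13) = -8 - 56 = -64)
j*(-89 + M(-9)) = -64*(-89 - 5) = -64*(-94) = 6016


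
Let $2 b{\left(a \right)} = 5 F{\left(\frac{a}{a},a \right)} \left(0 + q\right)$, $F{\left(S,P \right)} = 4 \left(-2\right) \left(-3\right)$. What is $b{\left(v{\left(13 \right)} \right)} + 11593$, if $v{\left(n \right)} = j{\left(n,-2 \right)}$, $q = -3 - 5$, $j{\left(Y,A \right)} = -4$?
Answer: $11113$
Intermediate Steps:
$q = -8$
$v{\left(n \right)} = -4$
$F{\left(S,P \right)} = 24$ ($F{\left(S,P \right)} = \left(-8\right) \left(-3\right) = 24$)
$b{\left(a \right)} = -480$ ($b{\left(a \right)} = \frac{5 \cdot 24 \left(0 - 8\right)}{2} = \frac{120 \left(-8\right)}{2} = \frac{1}{2} \left(-960\right) = -480$)
$b{\left(v{\left(13 \right)} \right)} + 11593 = -480 + 11593 = 11113$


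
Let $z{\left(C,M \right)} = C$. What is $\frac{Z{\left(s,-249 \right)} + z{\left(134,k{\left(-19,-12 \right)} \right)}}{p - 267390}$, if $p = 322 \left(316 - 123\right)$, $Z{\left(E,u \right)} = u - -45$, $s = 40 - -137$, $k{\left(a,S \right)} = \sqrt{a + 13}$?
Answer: $\frac{35}{102622} \approx 0.00034106$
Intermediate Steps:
$k{\left(a,S \right)} = \sqrt{13 + a}$
$s = 177$ ($s = 40 + 137 = 177$)
$Z{\left(E,u \right)} = 45 + u$ ($Z{\left(E,u \right)} = u + 45 = 45 + u$)
$p = 62146$ ($p = 322 \cdot 193 = 62146$)
$\frac{Z{\left(s,-249 \right)} + z{\left(134,k{\left(-19,-12 \right)} \right)}}{p - 267390} = \frac{\left(45 - 249\right) + 134}{62146 - 267390} = \frac{-204 + 134}{-205244} = \left(-70\right) \left(- \frac{1}{205244}\right) = \frac{35}{102622}$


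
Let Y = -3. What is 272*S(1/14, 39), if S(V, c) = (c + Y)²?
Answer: 352512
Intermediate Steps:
S(V, c) = (-3 + c)² (S(V, c) = (c - 3)² = (-3 + c)²)
272*S(1/14, 39) = 272*(-3 + 39)² = 272*36² = 272*1296 = 352512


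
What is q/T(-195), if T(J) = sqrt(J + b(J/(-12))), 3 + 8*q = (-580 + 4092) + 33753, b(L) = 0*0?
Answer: -18631*I*sqrt(195)/780 ≈ -333.55*I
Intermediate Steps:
b(L) = 0
q = 18631/4 (q = -3/8 + ((-580 + 4092) + 33753)/8 = -3/8 + (3512 + 33753)/8 = -3/8 + (1/8)*37265 = -3/8 + 37265/8 = 18631/4 ≈ 4657.8)
T(J) = sqrt(J) (T(J) = sqrt(J + 0) = sqrt(J))
q/T(-195) = 18631/(4*(sqrt(-195))) = 18631/(4*((I*sqrt(195)))) = 18631*(-I*sqrt(195)/195)/4 = -18631*I*sqrt(195)/780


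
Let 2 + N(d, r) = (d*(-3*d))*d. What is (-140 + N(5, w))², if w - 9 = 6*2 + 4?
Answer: 267289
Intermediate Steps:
w = 25 (w = 9 + (6*2 + 4) = 9 + (12 + 4) = 9 + 16 = 25)
N(d, r) = -2 - 3*d³ (N(d, r) = -2 + (d*(-3*d))*d = -2 + (-3*d²)*d = -2 - 3*d³)
(-140 + N(5, w))² = (-140 + (-2 - 3*5³))² = (-140 + (-2 - 3*125))² = (-140 + (-2 - 375))² = (-140 - 377)² = (-517)² = 267289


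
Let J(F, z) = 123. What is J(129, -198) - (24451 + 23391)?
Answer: -47719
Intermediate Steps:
J(129, -198) - (24451 + 23391) = 123 - (24451 + 23391) = 123 - 1*47842 = 123 - 47842 = -47719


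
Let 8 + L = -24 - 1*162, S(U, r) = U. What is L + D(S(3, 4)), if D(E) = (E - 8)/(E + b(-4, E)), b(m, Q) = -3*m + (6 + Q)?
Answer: -4661/24 ≈ -194.21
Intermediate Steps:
b(m, Q) = 6 + Q - 3*m
L = -194 (L = -8 + (-24 - 1*162) = -8 + (-24 - 162) = -8 - 186 = -194)
D(E) = (-8 + E)/(18 + 2*E) (D(E) = (E - 8)/(E + (6 + E - 3*(-4))) = (-8 + E)/(E + (6 + E + 12)) = (-8 + E)/(E + (18 + E)) = (-8 + E)/(18 + 2*E))
L + D(S(3, 4)) = -194 + (-8 + 3)/(2*(9 + 3)) = -194 + (1/2)*(-5)/12 = -194 + (1/2)*(1/12)*(-5) = -194 - 5/24 = -4661/24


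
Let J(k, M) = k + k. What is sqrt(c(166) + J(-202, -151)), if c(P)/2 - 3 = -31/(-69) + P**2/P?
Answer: 2*I*sqrt(77487)/69 ≈ 8.0685*I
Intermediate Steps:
c(P) = 476/69 + 2*P (c(P) = 6 + 2*(-31/(-69) + P**2/P) = 6 + 2*(-31*(-1/69) + P) = 6 + 2*(31/69 + P) = 6 + (62/69 + 2*P) = 476/69 + 2*P)
J(k, M) = 2*k
sqrt(c(166) + J(-202, -151)) = sqrt((476/69 + 2*166) + 2*(-202)) = sqrt((476/69 + 332) - 404) = sqrt(23384/69 - 404) = sqrt(-4492/69) = 2*I*sqrt(77487)/69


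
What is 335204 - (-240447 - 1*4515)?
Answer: 580166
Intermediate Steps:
335204 - (-240447 - 1*4515) = 335204 - (-240447 - 4515) = 335204 - 1*(-244962) = 335204 + 244962 = 580166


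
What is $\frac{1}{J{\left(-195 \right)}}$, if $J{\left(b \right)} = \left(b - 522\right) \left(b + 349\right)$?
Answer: $- \frac{1}{110418} \approx -9.0565 \cdot 10^{-6}$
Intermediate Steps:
$J{\left(b \right)} = \left(-522 + b\right) \left(349 + b\right)$
$\frac{1}{J{\left(-195 \right)}} = \frac{1}{-182178 + \left(-195\right)^{2} - -33735} = \frac{1}{-182178 + 38025 + 33735} = \frac{1}{-110418} = - \frac{1}{110418}$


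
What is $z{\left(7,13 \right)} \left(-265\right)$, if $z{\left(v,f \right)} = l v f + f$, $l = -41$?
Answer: $985270$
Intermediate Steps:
$z{\left(v,f \right)} = f - 41 f v$ ($z{\left(v,f \right)} = - 41 v f + f = - 41 f v + f = f - 41 f v$)
$z{\left(7,13 \right)} \left(-265\right) = 13 \left(1 - 287\right) \left(-265\right) = 13 \left(-286\right) \left(-265\right) = \left(-3718\right) \left(-265\right) = 985270$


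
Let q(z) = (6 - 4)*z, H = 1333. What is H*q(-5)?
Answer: -13330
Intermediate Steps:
q(z) = 2*z
H*q(-5) = 1333*(2*(-5)) = 1333*(-10) = -13330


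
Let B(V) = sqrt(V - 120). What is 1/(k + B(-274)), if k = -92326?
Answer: -46163/4262045335 - I*sqrt(394)/8524090670 ≈ -1.0831e-5 - 2.3286e-9*I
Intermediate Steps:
B(V) = sqrt(-120 + V)
1/(k + B(-274)) = 1/(-92326 + sqrt(-120 - 274)) = 1/(-92326 + sqrt(-394)) = 1/(-92326 + I*sqrt(394))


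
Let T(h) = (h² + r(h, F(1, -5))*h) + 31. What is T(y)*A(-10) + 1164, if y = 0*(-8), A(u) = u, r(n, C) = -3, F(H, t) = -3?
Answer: 854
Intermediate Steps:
y = 0
T(h) = 31 + h² - 3*h (T(h) = (h² - 3*h) + 31 = 31 + h² - 3*h)
T(y)*A(-10) + 1164 = (31 + 0² - 3*0)*(-10) + 1164 = (31 + 0 + 0)*(-10) + 1164 = 31*(-10) + 1164 = -310 + 1164 = 854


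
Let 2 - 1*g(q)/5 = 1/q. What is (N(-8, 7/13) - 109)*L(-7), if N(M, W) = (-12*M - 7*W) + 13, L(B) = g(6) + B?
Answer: -49/6 ≈ -8.1667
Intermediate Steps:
g(q) = 10 - 5/q
L(B) = 55/6 + B (L(B) = (10 - 5/6) + B = (10 - 5*⅙) + B = (10 - ⅚) + B = 55/6 + B)
N(M, W) = 13 - 12*M - 7*W
(N(-8, 7/13) - 109)*L(-7) = ((13 - 12*(-8) - 49/13) - 109)*(55/6 - 7) = ((13 + 96 - 49/13) - 109)*(13/6) = (1368/13 - 109)*(13/6) = -49/13*13/6 = -49/6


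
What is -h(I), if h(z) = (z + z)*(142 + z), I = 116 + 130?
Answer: -190896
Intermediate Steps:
I = 246
h(z) = 2*z*(142 + z) (h(z) = (2*z)*(142 + z) = 2*z*(142 + z))
-h(I) = -2*246*(142 + 246) = -2*246*388 = -1*190896 = -190896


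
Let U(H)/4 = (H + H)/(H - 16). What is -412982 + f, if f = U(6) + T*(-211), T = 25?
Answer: -2091309/5 ≈ -4.1826e+5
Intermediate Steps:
U(H) = 8*H/(-16 + H) (U(H) = 4*((H + H)/(H - 16)) = 4*((2*H)/(-16 + H)) = 4*(2*H/(-16 + H)) = 8*H/(-16 + H))
f = -26399/5 (f = 8*6/(-16 + 6) + 25*(-211) = 8*6/(-10) - 5275 = 8*6*(-1/10) - 5275 = -24/5 - 5275 = -26399/5 ≈ -5279.8)
-412982 + f = -412982 - 26399/5 = -2091309/5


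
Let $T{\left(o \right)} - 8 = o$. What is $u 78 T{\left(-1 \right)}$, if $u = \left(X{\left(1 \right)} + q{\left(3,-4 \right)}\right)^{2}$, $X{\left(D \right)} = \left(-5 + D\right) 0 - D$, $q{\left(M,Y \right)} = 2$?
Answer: $546$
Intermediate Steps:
$T{\left(o \right)} = 8 + o$
$X{\left(D \right)} = - D$ ($X{\left(D \right)} = 0 - D = - D$)
$u = 1$ ($u = \left(\left(-1\right) 1 + 2\right)^{2} = \left(-1 + 2\right)^{2} = 1^{2} = 1$)
$u 78 T{\left(-1 \right)} = 1 \cdot 78 \left(8 - 1\right) = 78 \cdot 7 = 546$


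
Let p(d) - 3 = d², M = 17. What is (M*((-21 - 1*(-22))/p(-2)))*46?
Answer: 782/7 ≈ 111.71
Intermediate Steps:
p(d) = 3 + d²
(M*((-21 - 1*(-22))/p(-2)))*46 = (17*((-21 - 1*(-22))/(3 + (-2)²)))*46 = (17*((-21 + 22)/(3 + 4)))*46 = (17*(1/7))*46 = (17*(1*(⅐)))*46 = (17*(⅐))*46 = (17/7)*46 = 782/7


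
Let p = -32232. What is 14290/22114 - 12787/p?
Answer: 371683499/356389224 ≈ 1.0429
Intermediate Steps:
14290/22114 - 12787/p = 14290/22114 - 12787/(-32232) = 14290*(1/22114) - 12787*(-1/32232) = 7145/11057 + 12787/32232 = 371683499/356389224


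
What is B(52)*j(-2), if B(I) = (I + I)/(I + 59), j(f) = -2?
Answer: -208/111 ≈ -1.8739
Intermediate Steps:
B(I) = 2*I/(59 + I) (B(I) = (2*I)/(59 + I) = 2*I/(59 + I))
B(52)*j(-2) = (2*52/(59 + 52))*(-2) = (2*52/111)*(-2) = (2*52*(1/111))*(-2) = (104/111)*(-2) = -208/111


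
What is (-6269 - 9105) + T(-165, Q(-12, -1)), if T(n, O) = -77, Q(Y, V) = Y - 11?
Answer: -15451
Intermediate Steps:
Q(Y, V) = -11 + Y
(-6269 - 9105) + T(-165, Q(-12, -1)) = (-6269 - 9105) - 77 = -15374 - 77 = -15451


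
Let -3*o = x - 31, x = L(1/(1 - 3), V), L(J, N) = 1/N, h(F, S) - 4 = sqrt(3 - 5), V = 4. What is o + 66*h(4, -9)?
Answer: 1097/4 + 66*I*sqrt(2) ≈ 274.25 + 93.338*I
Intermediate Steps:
h(F, S) = 4 + I*sqrt(2) (h(F, S) = 4 + sqrt(3 - 5) = 4 + sqrt(-2) = 4 + I*sqrt(2))
x = 1/4 ≈ 0.25000
o = 41/4 (o = -(1/4 - 31)/3 = -1/3*(-123/4) = 41/4 ≈ 10.250)
o + 66*h(4, -9) = 41/4 + 66*(4 + I*sqrt(2)) = 41/4 + (264 + 66*I*sqrt(2)) = 1097/4 + 66*I*sqrt(2)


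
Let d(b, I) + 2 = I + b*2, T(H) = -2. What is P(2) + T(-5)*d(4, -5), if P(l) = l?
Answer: 0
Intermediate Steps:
d(b, I) = -2 + I + 2*b (d(b, I) = -2 + (I + b*2) = -2 + (I + 2*b) = -2 + I + 2*b)
P(2) + T(-5)*d(4, -5) = 2 - 2*(-2 - 5 + 2*4) = 2 - 2*(-2 - 5 + 8) = 2 - 2*1 = 2 - 2 = 0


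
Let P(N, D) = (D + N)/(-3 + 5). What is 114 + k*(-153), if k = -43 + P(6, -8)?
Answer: 6846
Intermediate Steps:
P(N, D) = D/2 + N/2 (P(N, D) = (D + N)/2 = (D + N)*(½) = D/2 + N/2)
k = -44 (k = -43 + ((½)*(-8) + (½)*6) = -43 + (-4 + 3) = -43 - 1 = -44)
114 + k*(-153) = 114 - 44*(-153) = 114 + 6732 = 6846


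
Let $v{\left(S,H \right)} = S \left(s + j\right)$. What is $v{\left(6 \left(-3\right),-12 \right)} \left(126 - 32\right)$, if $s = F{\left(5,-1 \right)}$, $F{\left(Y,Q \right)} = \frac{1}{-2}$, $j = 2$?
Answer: $-2538$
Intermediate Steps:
$F{\left(Y,Q \right)} = - \frac{1}{2}$
$s = - \frac{1}{2} \approx -0.5$
$v{\left(S,H \right)} = \frac{3 S}{2}$ ($v{\left(S,H \right)} = S \left(- \frac{1}{2} + 2\right) = S \frac{3}{2} = \frac{3 S}{2}$)
$v{\left(6 \left(-3\right),-12 \right)} \left(126 - 32\right) = \frac{3 \cdot 6 \left(-3\right)}{2} \left(126 - 32\right) = \frac{3}{2} \left(-18\right) 94 = \left(-27\right) 94 = -2538$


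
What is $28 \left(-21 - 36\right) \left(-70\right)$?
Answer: $111720$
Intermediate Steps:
$28 \left(-21 - 36\right) \left(-70\right) = 28 \left(-57\right) \left(-70\right) = \left(-1596\right) \left(-70\right) = 111720$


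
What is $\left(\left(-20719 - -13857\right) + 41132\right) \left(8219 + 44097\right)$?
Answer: $1792869320$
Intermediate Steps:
$\left(\left(-20719 - -13857\right) + 41132\right) \left(8219 + 44097\right) = \left(\left(-20719 + 13857\right) + 41132\right) 52316 = \left(-6862 + 41132\right) 52316 = 34270 \cdot 52316 = 1792869320$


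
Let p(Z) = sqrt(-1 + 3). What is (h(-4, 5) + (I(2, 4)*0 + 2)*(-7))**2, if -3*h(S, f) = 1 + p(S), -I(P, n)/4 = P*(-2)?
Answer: (43 + sqrt(2))**2/9 ≈ 219.18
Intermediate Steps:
I(P, n) = 8*P (I(P, n) = -4*P*(-2) = -(-8)*P = 8*P)
p(Z) = sqrt(2)
h(S, f) = -1/3 - sqrt(2)/3 (h(S, f) = -(1 + sqrt(2))/3 = -1/3 - sqrt(2)/3)
(h(-4, 5) + (I(2, 4)*0 + 2)*(-7))**2 = ((-1/3 - sqrt(2)/3) + ((8*2)*0 + 2)*(-7))**2 = ((-1/3 - sqrt(2)/3) + (16*0 + 2)*(-7))**2 = ((-1/3 - sqrt(2)/3) + (0 + 2)*(-7))**2 = ((-1/3 - sqrt(2)/3) + 2*(-7))**2 = ((-1/3 - sqrt(2)/3) - 14)**2 = (-43/3 - sqrt(2)/3)**2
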